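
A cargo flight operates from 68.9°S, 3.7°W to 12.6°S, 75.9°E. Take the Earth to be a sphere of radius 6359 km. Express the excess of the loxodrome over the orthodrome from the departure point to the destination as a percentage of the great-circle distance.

4.3%

Great circle: σ = 1.3006 rad → d_gc = Rσ = 8270.4 km
Rhumb: Δφ = +0.9826, Δλ = +1.3893, Δψ = +1.4590, q = Δφ/Δψ = 0.6735 → d_rh = R√(Δφ²+q²Δλ²) = 8628.1 km
Excess = (8628.1 − 8270.4) / 8270.4 = 357.7 / 8270.4 = 4.33% ≈ 4.3%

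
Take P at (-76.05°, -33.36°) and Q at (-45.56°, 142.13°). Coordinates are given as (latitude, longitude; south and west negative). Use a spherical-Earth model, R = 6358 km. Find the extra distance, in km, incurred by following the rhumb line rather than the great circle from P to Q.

2762 km

Great circle: cos σ = sin φ₁ sin φ₂ + cos φ₁ cos φ₂ cos Δλ,  σ = 1.0185 rad → d_gc = 6475.5 km
Rhumb line: Δψ = +1.2057, q = Δφ/Δψ = 0.4414, d_rh = R√(Δφ²+q²Δλ²) = 9237.1 km
Excess = 9237.1 − 6475.5 = 2761.6 ≈ 2762 km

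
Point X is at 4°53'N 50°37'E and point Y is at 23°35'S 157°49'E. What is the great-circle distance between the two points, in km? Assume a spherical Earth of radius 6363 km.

Haversine: a = sin²(Δφ/2)+cos φ₁ cos φ₂ sin²(Δλ/2) = 0.65204;  σ = 2·atan2(√a,√(1−a))
σ = 107.703° → d = Rσ = 6363·1.87977 = 11961 km

11961 km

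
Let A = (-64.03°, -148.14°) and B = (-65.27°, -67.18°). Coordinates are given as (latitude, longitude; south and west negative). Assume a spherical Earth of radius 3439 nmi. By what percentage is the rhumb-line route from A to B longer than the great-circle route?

7.4%

Great circle: σ = 0.5636 rad → d_gc = Rσ = 1938.1 nmi
Rhumb: Δφ = -0.0216, Δλ = +1.4130, Δψ = -0.0506, q = Δφ/Δψ = 0.4281 → d_rh = R√(Δφ²+q²Δλ²) = 2081.5 nmi
Excess = (2081.5 − 1938.1) / 1938.1 = 143.4 / 1938.1 = 7.40% ≈ 7.4%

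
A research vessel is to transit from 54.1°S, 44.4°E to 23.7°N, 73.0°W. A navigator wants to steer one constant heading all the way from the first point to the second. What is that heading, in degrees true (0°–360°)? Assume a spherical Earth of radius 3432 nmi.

Meridional parts: M(φ₁)=-1.1272, M(φ₂)=+0.4260 → ΔM = +1.5531;  Δλ = -2.0490 rad
tan C = Δλ / ΔM = -1.3193 → C = 307.16°

307.2°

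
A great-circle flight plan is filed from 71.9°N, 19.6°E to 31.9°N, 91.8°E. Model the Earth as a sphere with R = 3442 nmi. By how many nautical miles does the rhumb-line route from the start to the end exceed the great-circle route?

Great circle: cos σ = sin φ₁ sin φ₂ + cos φ₁ cos φ₂ cos Δλ,  σ = 0.9485 rad → d_gc = 3264.7 nmi
Rhumb line: Δψ = -1.2491, q = Δφ/Δψ = 0.5589, d_rh = R√(Δφ²+q²Δλ²) = 3413.3 nmi
Excess = 3413.3 − 3264.7 = 148.6 ≈ 149 nmi

149 nmi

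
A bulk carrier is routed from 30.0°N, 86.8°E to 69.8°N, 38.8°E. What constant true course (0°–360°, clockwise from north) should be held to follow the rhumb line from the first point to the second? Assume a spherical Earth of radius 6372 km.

Meridional parts: M(φ₁)=+0.5493, M(φ₂)=+1.7253 → ΔM = +1.1760;  Δλ = -0.8378 rad
tan C = Δλ / ΔM = -0.7124 → C = 324.53°

324.5°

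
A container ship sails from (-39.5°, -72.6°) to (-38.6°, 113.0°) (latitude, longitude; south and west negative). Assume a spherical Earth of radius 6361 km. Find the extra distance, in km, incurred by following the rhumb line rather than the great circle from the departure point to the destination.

Great circle: cos σ = sin φ₁ sin φ₂ + cos φ₁ cos φ₂ cos Δλ,  σ = 1.7756 rad → d_gc = 11294.3 km
Rhumb line: Δψ = +0.0202, q = Δφ/Δψ = 0.7766, d_rh = R√(Δφ²+q²Δλ²) = 15036.4 km
Excess = 15036.4 − 11294.3 = 3742.1 ≈ 3742 km

3742 km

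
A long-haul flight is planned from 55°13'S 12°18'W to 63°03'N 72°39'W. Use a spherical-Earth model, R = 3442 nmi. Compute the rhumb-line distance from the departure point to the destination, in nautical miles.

7670 nmi

Δψ = ln[tan(π/4+φ₂/2)/tan(π/4+φ₁/2)] = +2.5896;  Δφ = +2.0641 rad,  Δλ = -1.0533 rad
q = Δφ/Δψ = 0.7971
d = R·√(Δφ² + q²Δλ²) = 3442·2.22836 = 7670 nmi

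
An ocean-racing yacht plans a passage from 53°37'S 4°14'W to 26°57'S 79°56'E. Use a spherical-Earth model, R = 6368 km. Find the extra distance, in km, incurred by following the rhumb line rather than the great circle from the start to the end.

Great circle: cos σ = sin φ₁ sin φ₂ + cos φ₁ cos φ₂ cos Δλ,  σ = 1.1389 rad → d_gc = 7252.4 km
Rhumb line: Δψ = +0.6241, q = Δφ/Δψ = 0.7457, d_rh = R√(Δφ²+q²Δλ²) = 7579.5 km
Excess = 7579.5 − 7252.4 = 327.1 ≈ 327 km

327 km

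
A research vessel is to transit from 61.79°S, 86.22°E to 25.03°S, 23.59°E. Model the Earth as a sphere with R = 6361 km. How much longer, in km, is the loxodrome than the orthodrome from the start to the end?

Great circle: cos σ = sin φ₁ sin φ₂ + cos φ₁ cos φ₂ cos Δλ,  σ = 0.9646 rad → d_gc = 6135.8 km
Rhumb line: Δψ = +0.9298, q = Δφ/Δψ = 0.6901, d_rh = R√(Δφ²+q²Δλ²) = 6299.0 km
Excess = 6299.0 − 6135.8 = 163.2 ≈ 163 km

163 km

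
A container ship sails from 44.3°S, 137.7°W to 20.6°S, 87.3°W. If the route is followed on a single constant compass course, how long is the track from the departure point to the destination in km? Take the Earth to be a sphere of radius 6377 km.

5365 km

Rhumb course C = atan2(Δλ, Δψ) with Δψ = ln[tan(π/4+φ₂/2)/tan(π/4+φ₁/2)] = +0.4967, Δλ = +0.8796 → C = 60.55°
d = R·|Δφ| / |cos C| = 6377·0.41364 / 0.49166 = 5365 km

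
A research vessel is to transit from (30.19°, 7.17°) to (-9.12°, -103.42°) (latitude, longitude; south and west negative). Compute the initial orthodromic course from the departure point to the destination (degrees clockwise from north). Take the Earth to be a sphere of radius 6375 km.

N = sin Δλ·cos φ₂ = -0.9243;  D = cos φ₁ sin φ₂ − sin φ₁ cos φ₂ cos Δλ = +0.0376
initial course = atan2(N, D) = 272.33°

272.3°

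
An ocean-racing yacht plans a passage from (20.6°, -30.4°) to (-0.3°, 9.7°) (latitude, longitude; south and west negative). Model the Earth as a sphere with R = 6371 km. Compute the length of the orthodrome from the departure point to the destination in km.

4940 km

Haversine: a = sin²(Δφ/2)+cos φ₁ cos φ₂ sin²(Δλ/2) = 0.14292;  σ = 2·atan2(√a,√(1−a))
σ = 44.426° → d = Rσ = 6371·0.77537 = 4940 km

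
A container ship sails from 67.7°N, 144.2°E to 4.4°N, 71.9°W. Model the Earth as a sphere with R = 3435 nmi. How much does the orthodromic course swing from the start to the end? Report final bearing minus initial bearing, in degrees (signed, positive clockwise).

Initial bearing θ₁ = atan2(sin Δλ cos φ₂, cos φ₁ sin φ₂ − sin φ₁ cos φ₂ cos Δλ) = 37.18°
Final bearing θ₂ = (initial bearing from the destination back to the start) + 180° = 166.70°
Δθ = θ₂ − θ₁ = +129.5°

+129.5°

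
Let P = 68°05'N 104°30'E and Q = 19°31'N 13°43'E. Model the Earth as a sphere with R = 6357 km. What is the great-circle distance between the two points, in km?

8014 km

cos σ = sin φ₁ sin φ₂ + cos φ₁ cos φ₂ cos Δλ
      = sin(68.08°)sin(19.52°) + cos(68.08°)cos(19.52°)cos(-90.78°) = 0.3051
σ = 72.234° → d = Rσ = 6357·1.26073 = 8014 km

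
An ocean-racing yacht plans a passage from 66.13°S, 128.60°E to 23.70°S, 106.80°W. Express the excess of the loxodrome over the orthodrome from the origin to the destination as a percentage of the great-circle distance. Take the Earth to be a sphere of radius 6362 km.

13.8%

Great circle: σ = 1.4130 rad → d_gc = Rσ = 8989.4 km
Rhumb: Δφ = +0.7405, Δλ = +2.1747, Δψ = +1.1282, q = Δφ/Δψ = 0.6564 → d_rh = R√(Δφ²+q²Δλ²) = 10231.0 km
Excess = (10231.0 − 8989.4) / 8989.4 = 1241.6 / 8989.4 = 13.81% ≈ 13.8%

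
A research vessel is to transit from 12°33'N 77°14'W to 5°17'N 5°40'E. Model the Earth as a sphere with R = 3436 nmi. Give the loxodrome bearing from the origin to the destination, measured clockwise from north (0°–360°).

95.1°

Meridional parts: M(φ₁)=+0.2208, M(φ₂)=+0.0923 → ΔM = -0.1285;  Δλ = +1.4469 rad
tan C = Δλ / ΔM = -11.2625 → C = 95.07°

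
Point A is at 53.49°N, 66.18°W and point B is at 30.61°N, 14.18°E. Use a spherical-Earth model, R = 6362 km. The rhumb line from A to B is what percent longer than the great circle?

Great circle: σ = 1.0529 rad → d_gc = Rσ = 6698.9 km
Rhumb: Δφ = -0.3993, Δλ = +1.4025, Δψ = -0.5475, q = Δφ/Δψ = 0.7294 → d_rh = R√(Δφ²+q²Δλ²) = 6986.6 km
Excess = (6986.6 − 6698.9) / 6698.9 = 287.7 / 6698.9 = 4.29% ≈ 4.3%

4.3%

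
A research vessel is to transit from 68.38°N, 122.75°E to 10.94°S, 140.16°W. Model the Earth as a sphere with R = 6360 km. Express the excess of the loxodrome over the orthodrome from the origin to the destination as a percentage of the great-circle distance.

4.7%

Great circle: σ = 1.7937 rad → d_gc = Rσ = 11408.0 km
Rhumb: Δφ = -1.3844, Δλ = +1.6945, Δψ = -1.8479, q = Δφ/Δψ = 0.7492 → d_rh = R√(Δφ²+q²Δλ²) = 11946.3 km
Excess = (11946.3 − 11408.0) / 11408.0 = 538.3 / 11408.0 = 4.72% ≈ 4.7%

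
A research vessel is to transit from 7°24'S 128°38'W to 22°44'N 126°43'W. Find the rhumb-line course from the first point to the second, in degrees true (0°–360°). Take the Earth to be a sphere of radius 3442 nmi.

3.6°

Δψ = ln[tan(π/4+φ₂/2)/tan(π/4+φ₁/2)] = +0.5371
Δλ = +0.0335 rad (taken the short way round)
course = atan2(Δλ, Δψ) = 3.56°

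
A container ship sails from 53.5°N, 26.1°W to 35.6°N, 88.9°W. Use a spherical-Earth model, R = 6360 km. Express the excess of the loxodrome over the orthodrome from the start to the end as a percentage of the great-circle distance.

Great circle: σ = 0.8107 rad → d_gc = Rσ = 5155.8 km
Rhumb: Δφ = -0.3124, Δλ = -1.0961, Δψ = -0.4438, q = Δφ/Δψ = 0.7040 → d_rh = R√(Δφ²+q²Δλ²) = 5294.7 km
Excess = (5294.7 − 5155.8) / 5155.8 = 138.9 / 5155.8 = 2.69% ≈ 2.7%

2.7%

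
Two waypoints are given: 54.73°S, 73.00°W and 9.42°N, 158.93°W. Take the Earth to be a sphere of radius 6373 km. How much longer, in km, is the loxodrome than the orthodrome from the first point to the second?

Great circle: cos σ = sin φ₁ sin φ₂ + cos φ₁ cos φ₂ cos Δλ,  σ = 1.6641 rad → d_gc = 10605.5 km
Rhumb line: Δψ = +1.3112, q = Δφ/Δψ = 0.8539, d_rh = R√(Δφ²+q²Δλ²) = 10840.9 km
Excess = 10840.9 − 10605.5 = 235.4 ≈ 235 km

235 km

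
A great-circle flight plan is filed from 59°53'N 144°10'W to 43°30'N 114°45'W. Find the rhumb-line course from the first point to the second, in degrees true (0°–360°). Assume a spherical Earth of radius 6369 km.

132.4°

Meridional parts: M(φ₁)=+1.3129, M(φ₂)=+0.8448 → ΔM = -0.4681;  Δλ = +0.5134 rad
tan C = Δλ / ΔM = -1.0969 → C = 132.35°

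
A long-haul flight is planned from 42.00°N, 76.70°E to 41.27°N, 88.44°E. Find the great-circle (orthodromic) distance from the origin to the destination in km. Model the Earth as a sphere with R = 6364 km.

977 km

Haversine: a = sin²(Δφ/2)+cos φ₁ cos φ₂ sin²(Δλ/2) = 0.00588;  σ = 2·atan2(√a,√(1−a))
σ = 8.798° → d = Rσ = 6364·0.15355 = 977 km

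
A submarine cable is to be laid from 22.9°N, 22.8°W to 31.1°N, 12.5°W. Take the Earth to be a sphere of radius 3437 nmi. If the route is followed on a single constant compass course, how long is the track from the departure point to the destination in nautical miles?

Δψ = ln[tan(π/4+φ₂/2)/tan(π/4+φ₁/2)] = +0.1608;  Δφ = +0.1431 rad,  Δλ = +0.1798 rad
q = Δφ/Δψ = 0.8899
d = R·√(Δφ² + q²Δλ²) = 3437·0.21464 = 738 nmi

738 nmi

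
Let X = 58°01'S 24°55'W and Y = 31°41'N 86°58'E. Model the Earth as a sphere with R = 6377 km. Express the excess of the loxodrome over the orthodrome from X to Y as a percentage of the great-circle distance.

2.5%

Great circle: σ = 2.2313 rad → d_gc = Rσ = 14228.8 km
Rhumb: Δφ = +1.5656, Δλ = +1.9527, Δψ = +1.8332, q = Δφ/Δψ = 0.8540 → d_rh = R√(Δφ²+q²Δλ²) = 14586.3 km
Excess = (14586.3 − 14228.8) / 14228.8 = 357.5 / 14228.8 = 2.51% ≈ 2.5%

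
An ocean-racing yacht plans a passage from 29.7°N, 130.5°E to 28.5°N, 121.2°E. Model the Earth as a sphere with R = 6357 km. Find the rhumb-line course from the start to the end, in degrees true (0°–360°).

Meridional parts: M(φ₁)=+0.5433, M(φ₂)=+0.5193 → ΔM = -0.0240;  Δλ = -0.1623 rad
tan C = Δλ / ΔM = +6.7715 → C = 261.60°

261.6°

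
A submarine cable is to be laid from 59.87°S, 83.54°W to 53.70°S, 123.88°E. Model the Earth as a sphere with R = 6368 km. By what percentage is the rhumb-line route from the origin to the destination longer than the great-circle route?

29.9%

Great circle: σ = 1.1227 rad → d_gc = Rσ = 7149.3 km
Rhumb: Δφ = +0.1077, Δλ = -2.6630, Δψ = +0.1971, q = Δφ/Δψ = 0.5463 → d_rh = R√(Δφ²+q²Δλ²) = 9289.2 km
Excess = (9289.2 − 7149.3) / 7149.3 = 2139.9 / 7149.3 = 29.93% ≈ 29.9%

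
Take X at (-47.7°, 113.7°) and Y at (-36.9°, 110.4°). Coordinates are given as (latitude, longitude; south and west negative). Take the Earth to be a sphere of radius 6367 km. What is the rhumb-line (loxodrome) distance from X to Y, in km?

Rhumb course C = atan2(Δλ, Δψ) with Δψ = ln[tan(π/4+φ₂/2)/tan(π/4+φ₁/2)] = +0.2559, Δλ = -0.0576 → C = 347.31°
d = R·|Δφ| / |cos C| = 6367·0.18850 / 0.97559 = 1230 km

1230 km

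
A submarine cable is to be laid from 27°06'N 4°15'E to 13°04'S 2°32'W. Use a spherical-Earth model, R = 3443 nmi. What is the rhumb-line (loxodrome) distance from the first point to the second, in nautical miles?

2446 nmi

Rhumb course C = atan2(Δλ, Δψ) with Δψ = ln[tan(π/4+φ₂/2)/tan(π/4+φ₁/2)] = -0.7217, Δλ = -0.1184 → C = 189.32°
d = R·|Δφ| / |cos C| = 3443·0.70104 / 0.98681 = 2446 nmi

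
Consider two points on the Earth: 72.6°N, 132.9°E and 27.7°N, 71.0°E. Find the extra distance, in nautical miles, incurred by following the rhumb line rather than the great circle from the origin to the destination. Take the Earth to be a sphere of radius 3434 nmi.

105 nmi

Great circle: cos σ = sin φ₁ sin φ₂ + cos φ₁ cos φ₂ cos Δλ,  σ = 0.9664 rad → d_gc = 3318.6 nmi
Rhumb line: Δψ = -1.3737, q = Δφ/Δψ = 0.5705, d_rh = R√(Δφ²+q²Δλ²) = 3423.6 nmi
Excess = 3423.6 − 3318.6 = 105.0 ≈ 105 nmi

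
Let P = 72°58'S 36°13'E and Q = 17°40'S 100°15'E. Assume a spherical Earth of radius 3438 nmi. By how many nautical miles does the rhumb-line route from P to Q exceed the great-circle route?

Great circle: cos σ = sin φ₁ sin φ₂ + cos φ₁ cos φ₂ cos Δλ,  σ = 1.1457 rad → d_gc = 3939.0 nmi
Rhumb line: Δψ = +1.5855, q = Δφ/Δψ = 0.6088, d_rh = R√(Δφ²+q²Δλ²) = 4059.8 nmi
Excess = 4059.8 − 3939.0 = 120.8 ≈ 121 nmi

121 nmi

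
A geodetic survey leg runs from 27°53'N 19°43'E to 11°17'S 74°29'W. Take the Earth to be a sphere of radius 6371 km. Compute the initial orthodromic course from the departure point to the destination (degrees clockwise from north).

θ = atan2( sin Δλ·cos φ₂ ,  cos φ₁ sin φ₂ − sin φ₁ cos φ₂ cos Δλ )
  = atan2(-0.9780, -0.1394) = 261.89°

261.9°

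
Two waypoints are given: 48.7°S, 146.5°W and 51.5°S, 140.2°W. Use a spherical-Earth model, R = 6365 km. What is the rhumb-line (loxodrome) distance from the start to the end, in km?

Δψ = ln[tan(π/4+φ₂/2)/tan(π/4+φ₁/2)] = -0.0762;  Δφ = -0.0489 rad,  Δλ = +0.1100 rad
q = Δφ/Δψ = 0.6412
d = R·√(Δφ² + q²Δλ²) = 6365·0.08578 = 546 km

546 km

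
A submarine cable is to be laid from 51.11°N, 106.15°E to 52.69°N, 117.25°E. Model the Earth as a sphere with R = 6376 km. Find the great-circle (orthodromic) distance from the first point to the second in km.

781 km

cos σ = sin φ₁ sin φ₂ + cos φ₁ cos φ₂ cos Δλ
      = sin(51.11°)sin(52.69°) + cos(51.11°)cos(52.69°)cos(11.10°) = 0.9925
σ = 7.021° → d = Rσ = 6376·0.12254 = 781 km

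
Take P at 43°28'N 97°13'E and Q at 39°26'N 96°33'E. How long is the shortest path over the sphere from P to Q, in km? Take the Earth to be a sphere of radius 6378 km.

452 km

cos σ = sin φ₁ sin φ₂ + cos φ₁ cos φ₂ cos Δλ
      = sin(43.47°)sin(39.43°) + cos(43.47°)cos(39.43°)cos(-0.67°) = 0.9975
σ = 4.064° → d = Rσ = 6378·0.07093 = 452 km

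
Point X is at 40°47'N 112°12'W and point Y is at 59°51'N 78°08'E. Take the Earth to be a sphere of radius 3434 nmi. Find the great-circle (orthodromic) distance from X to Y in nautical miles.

4735 nmi

Haversine: a = sin²(Δφ/2)+cos φ₁ cos φ₂ sin²(Δλ/2) = 0.40465;  σ = 2·atan2(√a,√(1−a))
σ = 79.007° → d = Rσ = 3434·1.37893 = 4735 nmi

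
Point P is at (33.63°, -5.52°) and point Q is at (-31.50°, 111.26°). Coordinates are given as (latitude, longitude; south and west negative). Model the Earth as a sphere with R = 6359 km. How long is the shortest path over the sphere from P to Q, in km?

14155 km

cos σ = sin φ₁ sin φ₂ + cos φ₁ cos φ₂ cos Δλ
      = sin(33.63°)sin(-31.50°) + cos(33.63°)cos(-31.50°)cos(116.78°) = -0.6092
σ = 127.535° → d = Rσ = 6359·2.22591 = 14155 km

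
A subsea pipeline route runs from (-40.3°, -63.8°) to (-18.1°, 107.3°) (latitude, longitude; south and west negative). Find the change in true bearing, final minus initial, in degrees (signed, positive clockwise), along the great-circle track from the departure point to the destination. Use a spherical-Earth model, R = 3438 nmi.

Initial bearing θ₁ = atan2(sin Δλ cos φ₂, cos φ₁ sin φ₂ − sin φ₁ cos φ₂ cos Δλ) = 170.12°
Final bearing θ₂ = (initial bearing from the destination back to the start) + 180° = 7.91°
Δθ = θ₂ − θ₁ = -162.2°

-162.2°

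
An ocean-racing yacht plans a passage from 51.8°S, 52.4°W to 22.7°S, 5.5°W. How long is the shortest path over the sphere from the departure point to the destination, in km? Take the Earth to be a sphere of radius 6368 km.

cos σ = sin φ₁ sin φ₂ + cos φ₁ cos φ₂ cos Δλ
      = sin(-51.80°)sin(-22.70°) + cos(-51.80°)cos(-22.70°)cos(46.90°) = 0.6931
σ = 46.126° → d = Rσ = 6368·0.80505 = 5127 km

5127 km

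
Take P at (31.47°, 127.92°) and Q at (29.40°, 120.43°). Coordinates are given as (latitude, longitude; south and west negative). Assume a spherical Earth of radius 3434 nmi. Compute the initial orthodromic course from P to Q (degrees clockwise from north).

N = sin Δλ·cos φ₂ = -0.1136;  D = cos φ₁ sin φ₂ − sin φ₁ cos φ₂ cos Δλ = -0.0322
initial course = atan2(N, D) = 254.15°

254.2°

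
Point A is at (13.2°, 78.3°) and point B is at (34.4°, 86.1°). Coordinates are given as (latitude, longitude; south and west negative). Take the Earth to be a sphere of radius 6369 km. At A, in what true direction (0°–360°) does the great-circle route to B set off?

17.1°

θ = atan2( sin Δλ·cos φ₂ ,  cos φ₁ sin φ₂ − sin φ₁ cos φ₂ cos Δλ )
  = atan2(+0.1120, +0.3634) = 17.13°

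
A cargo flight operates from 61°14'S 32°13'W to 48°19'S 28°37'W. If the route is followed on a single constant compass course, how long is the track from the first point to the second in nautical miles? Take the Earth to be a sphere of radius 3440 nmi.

Rhumb course C = atan2(Δλ, Δψ) with Δψ = ln[tan(π/4+φ₂/2)/tan(π/4+φ₁/2)] = +0.3951, Δλ = +0.0628 → C = 9.04°
d = R·|Δφ| / |cos C| = 3440·0.22544 / 0.98759 = 785 nmi

785 nmi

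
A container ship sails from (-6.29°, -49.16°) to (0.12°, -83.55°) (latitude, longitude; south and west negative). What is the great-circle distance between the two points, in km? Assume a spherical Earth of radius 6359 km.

Haversine: a = sin²(Δφ/2)+cos φ₁ cos φ₂ sin²(Δλ/2) = 0.08999;  σ = 2·atan2(√a,√(1−a))
σ = 34.914° → d = Rσ = 6359·0.60936 = 3875 km

3875 km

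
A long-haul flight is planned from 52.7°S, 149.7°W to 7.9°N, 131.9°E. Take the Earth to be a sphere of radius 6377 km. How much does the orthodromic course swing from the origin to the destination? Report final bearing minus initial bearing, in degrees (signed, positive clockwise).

Initial bearing θ₁ = atan2(sin Δλ cos φ₂, cos φ₁ sin φ₂ − sin φ₁ cos φ₂ cos Δλ) = 283.99°
Final bearing θ₂ = (initial bearing from the destination back to the start) + 180° = 323.58°
Δθ = θ₂ − θ₁ = +39.6°

+39.6°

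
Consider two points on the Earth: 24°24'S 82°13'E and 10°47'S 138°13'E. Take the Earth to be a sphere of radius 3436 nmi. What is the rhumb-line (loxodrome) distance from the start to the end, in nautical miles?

3295 nmi

Rhumb course C = atan2(Δλ, Δψ) with Δψ = ln[tan(π/4+φ₂/2)/tan(π/4+φ₁/2)] = +0.2500, Δλ = +0.9774 → C = 75.65°
d = R·|Δφ| / |cos C| = 3436·0.23766 / 0.24783 = 3295 nmi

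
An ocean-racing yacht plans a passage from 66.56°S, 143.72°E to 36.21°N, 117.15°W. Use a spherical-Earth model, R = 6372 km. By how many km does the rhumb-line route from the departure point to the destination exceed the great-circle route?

Great circle: cos σ = sin φ₁ sin φ₂ + cos φ₁ cos φ₂ cos Δλ,  σ = 2.2055 rad → d_gc = 14053.3 km
Rhumb line: Δψ = +2.2517, q = Δφ/Δψ = 0.7966, d_rh = R√(Δφ²+q²Δλ²) = 14413.7 km
Excess = 14413.7 − 14053.3 = 360.4 ≈ 360 km

360 km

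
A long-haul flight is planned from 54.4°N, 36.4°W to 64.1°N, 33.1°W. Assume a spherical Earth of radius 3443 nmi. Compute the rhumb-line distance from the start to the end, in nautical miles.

592 nmi

Δψ = ln[tan(π/4+φ₂/2)/tan(π/4+φ₁/2)] = +0.3338;  Δφ = +0.1693 rad,  Δλ = +0.0576 rad
q = Δφ/Δψ = 0.5072
d = R·√(Δφ² + q²Δλ²) = 3443·0.17180 = 592 nmi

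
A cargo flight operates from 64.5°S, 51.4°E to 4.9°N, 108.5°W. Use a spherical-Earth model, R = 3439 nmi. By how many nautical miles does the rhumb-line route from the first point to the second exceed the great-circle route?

1366 nmi

Great circle: cos σ = sin φ₁ sin φ₂ + cos φ₁ cos φ₂ cos Δλ,  σ = 2.0713 rad → d_gc = 7123.4 nmi
Rhumb line: Δψ = +1.5716, q = Δφ/Δψ = 0.7707, d_rh = R√(Δφ²+q²Δλ²) = 8489.1 nmi
Excess = 8489.1 − 7123.4 = 1365.7 ≈ 1366 nmi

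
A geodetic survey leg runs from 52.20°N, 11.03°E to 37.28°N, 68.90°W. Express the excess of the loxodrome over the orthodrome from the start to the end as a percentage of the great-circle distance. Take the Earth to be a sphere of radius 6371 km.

Great circle: σ = 0.9717 rad → d_gc = Rσ = 6190.9 km
Rhumb: Δφ = -0.2604, Δλ = -1.3950, Δψ = -0.3697, q = Δφ/Δψ = 0.7043 → d_rh = R√(Δφ²+q²Δλ²) = 6475.9 km
Excess = (6475.9 − 6190.9) / 6190.9 = 285.0 / 6190.9 = 4.60% ≈ 4.6%

4.6%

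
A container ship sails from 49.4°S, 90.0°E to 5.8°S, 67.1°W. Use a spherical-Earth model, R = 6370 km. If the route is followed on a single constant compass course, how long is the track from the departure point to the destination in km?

Δψ = ln[tan(π/4+φ₂/2)/tan(π/4+φ₁/2)] = +0.8931;  Δφ = +0.7610 rad,  Δλ = -2.7419 rad
q = Δφ/Δψ = 0.8521
d = R·√(Δφ² + q²Δλ²) = 6370·2.45707 = 15652 km

15652 km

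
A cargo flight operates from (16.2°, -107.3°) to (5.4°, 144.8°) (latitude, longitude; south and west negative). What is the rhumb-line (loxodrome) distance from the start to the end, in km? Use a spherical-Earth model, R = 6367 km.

Δψ = ln[tan(π/4+φ₂/2)/tan(π/4+φ₁/2)] = -0.1922;  Δφ = -0.1885 rad,  Δλ = -1.8832 rad
q = Δφ/Δψ = 0.9807
d = R·√(Δφ² + q²Δλ²) = 6367·1.85651 = 11820 km

11820 km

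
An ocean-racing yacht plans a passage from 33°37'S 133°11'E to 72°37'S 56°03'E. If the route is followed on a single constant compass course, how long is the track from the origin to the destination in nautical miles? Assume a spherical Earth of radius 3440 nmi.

3435 nmi

Rhumb course C = atan2(Δλ, Δψ) with Δψ = ln[tan(π/4+φ₂/2)/tan(π/4+φ₁/2)] = -1.2545, Δλ = -1.3462 → C = 227.02°
d = R·|Δφ| / |cos C| = 3440·0.68068 / 0.68176 = 3435 nmi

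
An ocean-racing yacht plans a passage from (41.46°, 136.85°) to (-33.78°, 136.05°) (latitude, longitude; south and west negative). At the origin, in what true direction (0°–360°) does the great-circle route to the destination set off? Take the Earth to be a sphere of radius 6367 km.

N = sin Δλ·cos φ₂ = -0.0116;  D = cos φ₁ sin φ₂ − sin φ₁ cos φ₂ cos Δλ = -0.9669
initial course = atan2(N, D) = 180.69°

180.7°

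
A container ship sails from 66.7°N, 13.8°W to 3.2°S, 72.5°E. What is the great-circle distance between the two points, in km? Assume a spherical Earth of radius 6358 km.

cos σ = sin φ₁ sin φ₂ + cos φ₁ cos φ₂ cos Δλ
      = sin(66.70°)sin(-3.20°) + cos(66.70°)cos(-3.20°)cos(86.30°) = -0.0258
σ = 91.477° → d = Rσ = 6358·1.59658 = 10151 km

10151 km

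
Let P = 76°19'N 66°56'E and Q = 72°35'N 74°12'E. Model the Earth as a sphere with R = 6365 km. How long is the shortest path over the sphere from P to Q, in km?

467 km

cos σ = sin φ₁ sin φ₂ + cos φ₁ cos φ₂ cos Δλ
      = sin(76.32°)sin(72.58°) + cos(76.32°)cos(72.58°)cos(7.27°) = 0.9973
σ = 4.204° → d = Rσ = 6365·0.07338 = 467 km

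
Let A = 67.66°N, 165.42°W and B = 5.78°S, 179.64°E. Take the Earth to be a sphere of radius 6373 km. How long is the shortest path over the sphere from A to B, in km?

cos σ = sin φ₁ sin φ₂ + cos φ₁ cos φ₂ cos Δλ
      = sin(67.66°)sin(-5.78°) + cos(67.66°)cos(-5.78°)cos(-14.94°) = 0.2722
σ = 74.203° → d = Rσ = 6373·1.29508 = 8254 km

8254 km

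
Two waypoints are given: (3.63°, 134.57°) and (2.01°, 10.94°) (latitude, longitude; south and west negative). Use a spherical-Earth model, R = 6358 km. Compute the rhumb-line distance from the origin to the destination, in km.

13703 km

Δψ = ln[tan(π/4+φ₂/2)/tan(π/4+φ₁/2)] = -0.0283;  Δφ = -0.0283 rad,  Δλ = -2.1578 rad
q = Δφ/Δψ = 0.9988
d = R·√(Δφ² + q²Δλ²) = 6358·2.15525 = 13703 km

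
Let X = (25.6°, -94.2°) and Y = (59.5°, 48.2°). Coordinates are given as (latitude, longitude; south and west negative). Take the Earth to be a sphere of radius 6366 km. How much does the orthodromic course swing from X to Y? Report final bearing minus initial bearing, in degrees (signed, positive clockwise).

+128.6°

Initial bearing θ₁ = atan2(sin Δλ cos φ₂, cos φ₁ sin φ₂ − sin φ₁ cos φ₂ cos Δλ) = 18.04°
Final bearing θ₂ = (initial bearing from the destination back to the start) + 180° = 146.61°
Δθ = θ₂ − θ₁ = +128.6°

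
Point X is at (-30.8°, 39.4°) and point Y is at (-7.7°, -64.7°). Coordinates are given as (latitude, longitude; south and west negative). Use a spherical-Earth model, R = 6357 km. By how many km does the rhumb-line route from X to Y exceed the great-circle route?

Great circle: cos σ = sin φ₁ sin φ₂ + cos φ₁ cos φ₂ cos Δλ,  σ = 1.7100 rad → d_gc = 10870.5 km
Rhumb line: Δψ = +0.4307, q = Δφ/Δψ = 0.9361, d_rh = R√(Δφ²+q²Δλ²) = 11111.4 km
Excess = 11111.4 − 10870.5 = 240.9 ≈ 241 km

241 km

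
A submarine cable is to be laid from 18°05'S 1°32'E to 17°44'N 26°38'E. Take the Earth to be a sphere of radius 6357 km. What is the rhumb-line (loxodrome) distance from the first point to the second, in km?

Δψ = ln[tan(π/4+φ₂/2)/tan(π/4+φ₁/2)] = +0.6356;  Δφ = +0.6251 rad,  Δλ = +0.4381 rad
q = Δφ/Δψ = 0.9836
d = R·√(Δφ² + q²Δλ²) = 6357·0.75923 = 4826 km

4826 km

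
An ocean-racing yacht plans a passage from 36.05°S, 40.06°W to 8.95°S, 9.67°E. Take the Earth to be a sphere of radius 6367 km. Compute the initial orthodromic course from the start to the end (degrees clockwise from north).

71.7°

θ = atan2( sin Δλ·cos φ₂ ,  cos φ₁ sin φ₂ − sin φ₁ cos φ₂ cos Δλ )
  = atan2(+0.7537, +0.2500) = 71.65°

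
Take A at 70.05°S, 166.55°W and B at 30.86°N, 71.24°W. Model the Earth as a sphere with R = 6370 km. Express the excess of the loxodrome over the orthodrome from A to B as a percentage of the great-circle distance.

3.2%

Great circle: σ = 2.1051 rad → d_gc = Rσ = 13409.7 km
Rhumb: Δφ = +1.7612, Δλ = +1.6635, Δψ = +2.3047, q = Δφ/Δψ = 0.7642 → d_rh = R√(Δφ²+q²Δλ²) = 13836.0 km
Excess = (13836.0 − 13409.7) / 13409.7 = 426.3 / 13409.7 = 3.18% ≈ 3.2%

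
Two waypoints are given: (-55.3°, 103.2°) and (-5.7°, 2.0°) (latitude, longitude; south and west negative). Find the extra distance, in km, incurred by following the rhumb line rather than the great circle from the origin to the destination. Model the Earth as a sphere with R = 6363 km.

501 km

Great circle: cos σ = sin φ₁ sin φ₂ + cos φ₁ cos φ₂ cos Δλ,  σ = 1.5992 rad → d_gc = 10175.5 km
Rhumb line: Δψ = +1.0637, q = Δφ/Δψ = 0.8138, d_rh = R√(Δφ²+q²Δλ²) = 10676.8 km
Excess = 10676.8 − 10175.5 = 501.3 ≈ 501 km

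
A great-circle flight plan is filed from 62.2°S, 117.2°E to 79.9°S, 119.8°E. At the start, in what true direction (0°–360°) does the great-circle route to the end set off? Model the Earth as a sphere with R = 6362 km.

178.5°

N = sin Δλ·cos φ₂ = +0.0080;  D = cos φ₁ sin φ₂ − sin φ₁ cos φ₂ cos Δλ = -0.3042
initial course = atan2(N, D) = 178.50°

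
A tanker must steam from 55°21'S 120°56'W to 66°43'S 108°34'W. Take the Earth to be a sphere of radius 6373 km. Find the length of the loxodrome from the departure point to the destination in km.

Δψ = ln[tan(π/4+φ₂/2)/tan(π/4+φ₁/2)] = -0.4148;  Δφ = -0.1984 rad,  Δλ = +0.2158 rad
q = Δφ/Δψ = 0.4783
d = R·√(Δφ² + q²Δλ²) = 6373·0.22364 = 1425 km

1425 km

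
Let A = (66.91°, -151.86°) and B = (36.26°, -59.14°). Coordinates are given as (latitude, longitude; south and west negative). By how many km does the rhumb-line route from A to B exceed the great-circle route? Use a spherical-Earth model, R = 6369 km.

Great circle: cos σ = sin φ₁ sin φ₂ + cos φ₁ cos φ₂ cos Δλ,  σ = 1.0133 rad → d_gc = 6453.7 km
Rhumb line: Δψ = -0.9084, q = Δφ/Δψ = 0.5889, d_rh = R√(Δφ²+q²Δλ²) = 6960.3 km
Excess = 6960.3 − 6453.7 = 506.6 ≈ 507 km

507 km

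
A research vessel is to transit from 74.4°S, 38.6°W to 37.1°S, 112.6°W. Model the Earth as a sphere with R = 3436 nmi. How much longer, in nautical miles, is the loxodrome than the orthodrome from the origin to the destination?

155 nmi

Great circle: cos σ = sin φ₁ sin φ₂ + cos φ₁ cos φ₂ cos Δλ,  σ = 0.8762 rad → d_gc = 3010.5 nmi
Rhumb line: Δψ = +1.2897, q = Δφ/Δψ = 0.5048, d_rh = R√(Δφ²+q²Δλ²) = 3165.6 nmi
Excess = 3165.6 − 3010.5 = 155.1 ≈ 155 nmi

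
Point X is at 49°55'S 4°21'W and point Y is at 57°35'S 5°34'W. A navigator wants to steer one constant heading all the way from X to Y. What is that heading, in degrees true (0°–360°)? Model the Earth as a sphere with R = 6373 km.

Δψ = ln[tan(π/4+φ₂/2)/tan(π/4+φ₁/2)] = -0.2271
Δλ = -0.0212 rad (taken the short way round)
course = atan2(Δλ, Δψ) = 185.34°

185.3°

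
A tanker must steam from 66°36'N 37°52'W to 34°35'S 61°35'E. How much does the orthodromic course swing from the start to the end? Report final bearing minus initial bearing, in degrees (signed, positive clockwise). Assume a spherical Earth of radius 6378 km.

+54.3°

Initial bearing θ₁ = atan2(sin Δλ cos φ₂, cos φ₁ sin φ₂ − sin φ₁ cos φ₂ cos Δλ) = 97.11°
Final bearing θ₂ = (initial bearing from the destination back to the start) + 180° = 151.40°
Δθ = θ₂ − θ₁ = +54.3°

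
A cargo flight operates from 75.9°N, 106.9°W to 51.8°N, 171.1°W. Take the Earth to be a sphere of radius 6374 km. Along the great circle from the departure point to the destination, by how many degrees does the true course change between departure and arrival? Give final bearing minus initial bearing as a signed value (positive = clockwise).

Initial bearing θ₁ = atan2(sin Δλ cos φ₂, cos φ₁ sin φ₂ − sin φ₁ cos φ₂ cos Δλ) = 262.88°
Final bearing θ₂ = (initial bearing from the destination back to the start) + 180° = 203.01°
Δθ = θ₂ − θ₁ = -59.9°

-59.9°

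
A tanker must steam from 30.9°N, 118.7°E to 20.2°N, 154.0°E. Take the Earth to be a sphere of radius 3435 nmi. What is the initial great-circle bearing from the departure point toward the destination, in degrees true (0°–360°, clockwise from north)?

θ = atan2( sin Δλ·cos φ₂ ,  cos φ₁ sin φ₂ − sin φ₁ cos φ₂ cos Δλ )
  = atan2(+0.5423, -0.0971) = 100.15°

100.1°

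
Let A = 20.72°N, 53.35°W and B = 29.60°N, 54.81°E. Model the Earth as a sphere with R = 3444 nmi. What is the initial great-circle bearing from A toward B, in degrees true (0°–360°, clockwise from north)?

θ = atan2( sin Δλ·cos φ₂ ,  cos φ₁ sin φ₂ − sin φ₁ cos φ₂ cos Δλ )
  = atan2(+0.8262, +0.5579) = 55.97°

56.0°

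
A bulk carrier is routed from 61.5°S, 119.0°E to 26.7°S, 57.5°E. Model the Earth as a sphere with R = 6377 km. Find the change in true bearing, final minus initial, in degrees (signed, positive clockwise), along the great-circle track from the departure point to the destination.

+46.9°

At departure: θ₁ = atan2(sin Δλ cos φ₂, cos φ₁ sin φ₂ − sin φ₁ cos φ₂ cos Δλ) = 281.53°
At arrival: θ₂ = atan2(sin Δλ cos φ₁, −cos φ₂ sin φ₁ + sin φ₂ cos φ₁ cos Δλ) = 328.44°
Δθ = θ₂ − θ₁ = +46.9°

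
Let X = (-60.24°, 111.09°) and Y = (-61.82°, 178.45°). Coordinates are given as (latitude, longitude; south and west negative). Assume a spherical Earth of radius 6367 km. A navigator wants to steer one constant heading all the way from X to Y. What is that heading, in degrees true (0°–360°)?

Δψ = ln[tan(π/4+φ₂/2)/tan(π/4+φ₁/2)] = -0.0569
Δλ = +1.1757 rad (taken the short way round)
course = atan2(Δλ, Δψ) = 92.77°

92.8°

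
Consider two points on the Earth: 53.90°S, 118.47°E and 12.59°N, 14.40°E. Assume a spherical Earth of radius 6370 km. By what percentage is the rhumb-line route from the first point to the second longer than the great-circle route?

Great circle: σ = 1.8922 rad → d_gc = Rσ = 12053.4 km
Rhumb: Δφ = +1.1605, Δλ = -1.8164, Δψ = +1.3427, q = Δφ/Δψ = 0.8643 → d_rh = R√(Δφ²+q²Δλ²) = 12435.3 km
Excess = (12435.3 − 12053.4) / 12053.4 = 381.9 / 12053.4 = 3.17% ≈ 3.2%

3.2%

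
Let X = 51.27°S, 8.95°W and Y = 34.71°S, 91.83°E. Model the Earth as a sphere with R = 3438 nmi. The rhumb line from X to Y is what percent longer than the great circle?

Great circle: σ = 1.2153 rad → d_gc = Rσ = 4178.4 nmi
Rhumb: Δφ = +0.2890, Δλ = +1.7589, Δψ = +0.3990, q = Δφ/Δψ = 0.7244 → d_rh = R√(Δφ²+q²Δλ²) = 4492.2 nmi
Excess = (4492.2 − 4178.4) / 4178.4 = 313.8 / 4178.4 = 7.51% ≈ 7.5%

7.5%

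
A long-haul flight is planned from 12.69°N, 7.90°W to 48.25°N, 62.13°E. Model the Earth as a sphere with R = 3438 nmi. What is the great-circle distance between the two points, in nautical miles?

Haversine: a = sin²(Δφ/2)+cos φ₁ cos φ₂ sin²(Δλ/2) = 0.30712;  σ = 2·atan2(√a,√(1−a))
σ = 67.310° → d = Rσ = 3438·1.17477 = 4039 nmi

4039 nmi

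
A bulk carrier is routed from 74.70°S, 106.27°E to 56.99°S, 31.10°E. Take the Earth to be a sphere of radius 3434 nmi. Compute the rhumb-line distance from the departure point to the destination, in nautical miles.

2055 nmi

Δψ = ln[tan(π/4+φ₂/2)/tan(π/4+φ₁/2)] = +0.7912;  Δφ = +0.3091 rad,  Δλ = -1.3120 rad
q = Δφ/Δψ = 0.3907
d = R·√(Δφ² + q²Δλ²) = 3434·0.59853 = 2055 nmi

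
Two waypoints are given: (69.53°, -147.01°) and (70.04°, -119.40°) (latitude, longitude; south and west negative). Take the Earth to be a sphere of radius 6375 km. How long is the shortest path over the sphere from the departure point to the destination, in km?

Haversine: a = sin²(Δφ/2)+cos φ₁ cos φ₂ sin²(Δλ/2) = 0.00682;  σ = 2·atan2(√a,√(1−a))
σ = 9.472° → d = Rσ = 6375·0.16532 = 1054 km

1054 km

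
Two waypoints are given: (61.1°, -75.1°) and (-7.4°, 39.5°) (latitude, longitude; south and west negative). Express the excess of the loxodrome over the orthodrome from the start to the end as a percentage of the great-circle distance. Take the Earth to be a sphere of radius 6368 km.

Great circle: σ = 1.8884 rad → d_gc = Rσ = 12025.1 km
Rhumb: Δφ = -1.1956, Δλ = +2.0001, Δψ = -1.4855, q = Δφ/Δψ = 0.8048 → d_rh = R√(Δφ²+q²Δλ²) = 12768.6 km
Excess = (12768.6 − 12025.1) / 12025.1 = 743.5 / 12025.1 = 6.18% ≈ 6.2%

6.2%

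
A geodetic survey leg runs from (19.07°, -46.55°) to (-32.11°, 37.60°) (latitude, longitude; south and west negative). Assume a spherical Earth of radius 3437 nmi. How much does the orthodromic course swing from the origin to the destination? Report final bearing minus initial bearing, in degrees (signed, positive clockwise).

Initial bearing θ₁ = atan2(sin Δλ cos φ₂, cos φ₁ sin φ₂ − sin φ₁ cos φ₂ cos Δλ) = 122.20°
Final bearing θ₂ = (initial bearing from the destination back to the start) + 180° = 109.23°
Δθ = θ₂ − θ₁ = -13.0°

-13.0°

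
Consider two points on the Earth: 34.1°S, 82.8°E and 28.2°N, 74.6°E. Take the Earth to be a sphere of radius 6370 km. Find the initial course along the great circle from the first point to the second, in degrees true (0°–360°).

θ = atan2( sin Δλ·cos φ₂ ,  cos φ₁ sin φ₂ − sin φ₁ cos φ₂ cos Δλ )
  = atan2(-0.1257, +0.8803) = 351.87°

351.9°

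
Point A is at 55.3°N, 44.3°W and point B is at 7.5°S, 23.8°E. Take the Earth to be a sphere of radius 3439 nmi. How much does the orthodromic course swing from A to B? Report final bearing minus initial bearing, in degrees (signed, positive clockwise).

At departure: θ₁ = atan2(sin Δλ cos φ₂, cos φ₁ sin φ₂ − sin φ₁ cos φ₂ cos Δλ) = 112.36°
At arrival: θ₂ = atan2(sin Δλ cos φ₁, −cos φ₂ sin φ₁ + sin φ₂ cos φ₁ cos Δλ) = 147.92°
Δθ = θ₂ − θ₁ = +35.6°

+35.6°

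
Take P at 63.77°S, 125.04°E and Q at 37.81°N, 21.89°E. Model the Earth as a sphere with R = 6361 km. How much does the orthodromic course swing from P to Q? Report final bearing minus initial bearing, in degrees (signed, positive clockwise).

+48.3°

Initial bearing θ₁ = atan2(sin Δλ cos φ₂, cos φ₁ sin φ₂ − sin φ₁ cos φ₂ cos Δλ) = 278.12°
Final bearing θ₂ = (initial bearing from the destination back to the start) + 180° = 326.37°
Δθ = θ₂ − θ₁ = +48.3°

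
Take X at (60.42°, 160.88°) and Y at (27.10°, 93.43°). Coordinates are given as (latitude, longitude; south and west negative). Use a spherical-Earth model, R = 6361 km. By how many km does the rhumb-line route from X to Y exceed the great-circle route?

194 km

Great circle: cos σ = sin φ₁ sin φ₂ + cos φ₁ cos φ₂ cos Δλ,  σ = 0.9707 rad → d_gc = 6174.8 km
Rhumb line: Δψ = -0.8400, q = Δφ/Δψ = 0.6923, d_rh = R√(Δφ²+q²Δλ²) = 6368.5 km
Excess = 6368.5 − 6174.8 = 193.7 ≈ 194 km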